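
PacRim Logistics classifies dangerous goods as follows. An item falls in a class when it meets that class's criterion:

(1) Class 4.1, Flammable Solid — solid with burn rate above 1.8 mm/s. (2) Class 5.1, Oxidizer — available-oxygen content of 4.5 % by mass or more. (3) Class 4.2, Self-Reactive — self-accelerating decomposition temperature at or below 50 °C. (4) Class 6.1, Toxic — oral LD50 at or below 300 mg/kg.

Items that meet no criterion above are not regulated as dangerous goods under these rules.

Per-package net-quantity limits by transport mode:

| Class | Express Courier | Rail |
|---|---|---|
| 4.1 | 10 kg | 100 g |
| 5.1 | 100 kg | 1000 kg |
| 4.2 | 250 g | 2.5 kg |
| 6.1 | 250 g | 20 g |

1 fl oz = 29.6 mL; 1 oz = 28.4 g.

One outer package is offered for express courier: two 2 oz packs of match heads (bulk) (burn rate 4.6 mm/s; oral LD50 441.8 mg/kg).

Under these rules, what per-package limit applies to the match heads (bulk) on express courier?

Burn rate 4.6 mm/s meets the Class 4.1 criterion (Flammable Solid), so the match heads (bulk) are Class 4.1.
The express courier limit for Class 4.1 is 10 kg.

10 kg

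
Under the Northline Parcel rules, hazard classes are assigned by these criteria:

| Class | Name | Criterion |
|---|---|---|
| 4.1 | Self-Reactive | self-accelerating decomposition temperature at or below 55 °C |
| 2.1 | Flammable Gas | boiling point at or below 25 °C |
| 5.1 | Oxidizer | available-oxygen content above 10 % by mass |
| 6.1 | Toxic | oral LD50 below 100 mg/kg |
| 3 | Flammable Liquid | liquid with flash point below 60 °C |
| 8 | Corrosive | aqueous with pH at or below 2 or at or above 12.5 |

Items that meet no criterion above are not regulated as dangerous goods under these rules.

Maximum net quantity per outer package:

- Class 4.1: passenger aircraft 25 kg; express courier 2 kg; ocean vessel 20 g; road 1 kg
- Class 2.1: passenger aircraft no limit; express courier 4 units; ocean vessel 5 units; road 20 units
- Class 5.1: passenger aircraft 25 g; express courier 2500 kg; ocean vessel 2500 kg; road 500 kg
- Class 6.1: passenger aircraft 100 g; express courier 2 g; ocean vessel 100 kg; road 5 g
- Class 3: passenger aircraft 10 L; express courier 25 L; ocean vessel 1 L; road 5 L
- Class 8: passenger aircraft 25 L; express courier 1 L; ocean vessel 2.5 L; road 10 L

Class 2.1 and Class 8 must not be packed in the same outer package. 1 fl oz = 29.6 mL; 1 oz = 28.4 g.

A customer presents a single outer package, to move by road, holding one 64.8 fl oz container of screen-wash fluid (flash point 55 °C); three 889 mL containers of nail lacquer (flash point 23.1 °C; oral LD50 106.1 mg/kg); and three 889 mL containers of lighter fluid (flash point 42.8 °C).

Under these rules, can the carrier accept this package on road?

The screen-wash fluid has flash point 55 °C, which is < 60 °C, so it is Class 3 (Flammable Liquid).
Flash point 23.1 °C meets the Class 3 criterion (Flammable Liquid), so the nail lacquer is Class 3.
Flash point 42.8 °C meets the Class 3 criterion (Flammable Liquid), so the lighter fluid is Class 3.
Class 3 net quantity: (one 64.8 fl oz container = 1918.08 mL) + (three 889 mL containers = 2.667 L) + (three 889 mL containers = 2.667 L) = 7252.08 mL.
7252.08 mL > 5 L (road limit, Class 3) — over the limit.

No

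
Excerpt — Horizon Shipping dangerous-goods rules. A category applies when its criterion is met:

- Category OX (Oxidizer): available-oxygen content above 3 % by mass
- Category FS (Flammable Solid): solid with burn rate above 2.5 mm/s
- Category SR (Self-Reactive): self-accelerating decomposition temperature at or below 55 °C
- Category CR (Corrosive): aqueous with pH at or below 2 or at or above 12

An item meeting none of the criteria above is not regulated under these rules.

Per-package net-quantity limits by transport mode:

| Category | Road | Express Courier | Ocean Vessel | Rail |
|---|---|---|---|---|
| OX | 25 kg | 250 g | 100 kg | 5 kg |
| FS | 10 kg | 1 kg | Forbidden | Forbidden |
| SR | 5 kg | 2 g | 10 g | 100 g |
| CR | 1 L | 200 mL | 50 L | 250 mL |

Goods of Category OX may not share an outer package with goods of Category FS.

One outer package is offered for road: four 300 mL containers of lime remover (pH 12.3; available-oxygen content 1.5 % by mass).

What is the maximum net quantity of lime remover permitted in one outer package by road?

pH 12.3 meets the Category CR criterion (Corrosive), so the lime remover is Category CR.
The road limit for Category CR is 1 L.

1 L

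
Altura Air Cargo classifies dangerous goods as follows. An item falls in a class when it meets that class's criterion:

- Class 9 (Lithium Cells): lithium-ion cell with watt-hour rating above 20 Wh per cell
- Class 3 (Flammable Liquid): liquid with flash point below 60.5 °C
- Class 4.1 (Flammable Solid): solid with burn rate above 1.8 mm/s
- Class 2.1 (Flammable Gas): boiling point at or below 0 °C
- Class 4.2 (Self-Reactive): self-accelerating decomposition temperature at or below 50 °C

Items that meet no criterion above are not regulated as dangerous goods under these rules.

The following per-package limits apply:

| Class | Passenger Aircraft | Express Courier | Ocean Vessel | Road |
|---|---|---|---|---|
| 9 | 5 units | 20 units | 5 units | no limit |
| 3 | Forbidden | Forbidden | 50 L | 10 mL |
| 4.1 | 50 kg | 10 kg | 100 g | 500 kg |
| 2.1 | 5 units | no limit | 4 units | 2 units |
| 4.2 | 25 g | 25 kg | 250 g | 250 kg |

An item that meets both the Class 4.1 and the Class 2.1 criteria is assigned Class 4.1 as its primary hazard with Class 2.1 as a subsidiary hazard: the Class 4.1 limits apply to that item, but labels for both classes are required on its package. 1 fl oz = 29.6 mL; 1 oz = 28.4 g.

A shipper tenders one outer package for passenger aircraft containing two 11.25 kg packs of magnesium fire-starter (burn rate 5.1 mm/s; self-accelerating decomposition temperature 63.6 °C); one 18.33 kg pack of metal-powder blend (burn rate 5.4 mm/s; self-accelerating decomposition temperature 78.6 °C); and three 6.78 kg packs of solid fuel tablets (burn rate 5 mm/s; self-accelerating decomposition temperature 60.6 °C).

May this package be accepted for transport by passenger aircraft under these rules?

Magnesium fire-starter: burn rate 5.1 mm/s > 1.8 mm/s → Class 4.1 (Flammable Solid).
The metal-powder blend has burn rate 5.4 mm/s, which is > 1.8 mm/s, so it is Class 4.1 (Flammable Solid).
Burn rate 5 mm/s meets the Class 4.1 criterion (Flammable Solid), so the solid fuel tablets are Class 4.1.
Total Class 4.1: (two 11.25 kg packs = 22.5 kg) + 18.33 kg + (three 6.78 kg packs = 20.34 kg) = 61.17 kg.
That exceeds the Class 4.1 passenger aircraft limit of 50 kg.

No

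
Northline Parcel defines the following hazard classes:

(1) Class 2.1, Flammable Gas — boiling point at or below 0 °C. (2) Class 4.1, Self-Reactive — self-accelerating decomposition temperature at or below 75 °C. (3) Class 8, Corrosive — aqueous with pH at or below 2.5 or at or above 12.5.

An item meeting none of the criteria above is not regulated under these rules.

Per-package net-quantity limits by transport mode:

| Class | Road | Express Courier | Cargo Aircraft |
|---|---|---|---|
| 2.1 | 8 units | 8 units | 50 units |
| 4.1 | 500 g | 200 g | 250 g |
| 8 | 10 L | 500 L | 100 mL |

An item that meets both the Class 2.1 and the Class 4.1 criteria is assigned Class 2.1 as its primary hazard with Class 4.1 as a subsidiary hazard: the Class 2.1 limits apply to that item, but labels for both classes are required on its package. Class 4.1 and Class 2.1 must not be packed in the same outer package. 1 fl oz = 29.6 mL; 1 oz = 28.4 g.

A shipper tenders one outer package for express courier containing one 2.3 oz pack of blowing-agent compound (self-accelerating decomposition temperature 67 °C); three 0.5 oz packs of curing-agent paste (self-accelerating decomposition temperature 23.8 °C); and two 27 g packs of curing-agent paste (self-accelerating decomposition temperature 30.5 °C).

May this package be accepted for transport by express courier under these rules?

Yes

Self-accelerating decomposition temperature 67 °C meets the Class 4.1 criterion (Self-Reactive), so the blowing-agent compound is Class 4.1.
The curing-agent paste has self-accelerating decomposition temperature 23.8 °C, which is ≤ 75 °C, so it is Class 4.1 (Self-Reactive).
The curing-agent paste has self-accelerating decomposition temperature 30.5 °C, which is ≤ 75 °C, so it is Class 4.1 (Self-Reactive).
Class 4.1 net quantity: (one 2.3 oz pack = 65.32 g) + (three 0.5 oz packs = 42.6 g) + (two 27 g packs = 54 g) = 161.92 g.
161.92 g ≤ 200 g (express courier limit, Class 4.1) — within limit.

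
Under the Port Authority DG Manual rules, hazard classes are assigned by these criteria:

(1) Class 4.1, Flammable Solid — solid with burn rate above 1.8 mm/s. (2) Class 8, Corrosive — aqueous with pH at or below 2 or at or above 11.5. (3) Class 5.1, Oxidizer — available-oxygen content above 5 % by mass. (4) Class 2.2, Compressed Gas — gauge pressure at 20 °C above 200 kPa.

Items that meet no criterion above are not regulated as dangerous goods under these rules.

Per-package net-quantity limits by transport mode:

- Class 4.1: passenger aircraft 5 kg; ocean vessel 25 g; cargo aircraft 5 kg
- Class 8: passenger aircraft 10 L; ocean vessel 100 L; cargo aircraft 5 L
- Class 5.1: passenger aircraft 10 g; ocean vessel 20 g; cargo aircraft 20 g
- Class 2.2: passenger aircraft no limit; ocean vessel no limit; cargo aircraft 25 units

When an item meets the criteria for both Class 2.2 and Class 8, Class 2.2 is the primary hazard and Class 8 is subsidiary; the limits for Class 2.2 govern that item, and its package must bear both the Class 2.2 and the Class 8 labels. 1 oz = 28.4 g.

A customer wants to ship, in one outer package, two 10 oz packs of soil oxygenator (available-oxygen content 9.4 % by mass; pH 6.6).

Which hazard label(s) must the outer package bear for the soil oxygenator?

Class 5.1

Soil oxygenator: available-oxygen content 9.4 % by mass > 5 % by mass → Class 5.1 (Oxidizer).
Only the Class 5.1 label is required.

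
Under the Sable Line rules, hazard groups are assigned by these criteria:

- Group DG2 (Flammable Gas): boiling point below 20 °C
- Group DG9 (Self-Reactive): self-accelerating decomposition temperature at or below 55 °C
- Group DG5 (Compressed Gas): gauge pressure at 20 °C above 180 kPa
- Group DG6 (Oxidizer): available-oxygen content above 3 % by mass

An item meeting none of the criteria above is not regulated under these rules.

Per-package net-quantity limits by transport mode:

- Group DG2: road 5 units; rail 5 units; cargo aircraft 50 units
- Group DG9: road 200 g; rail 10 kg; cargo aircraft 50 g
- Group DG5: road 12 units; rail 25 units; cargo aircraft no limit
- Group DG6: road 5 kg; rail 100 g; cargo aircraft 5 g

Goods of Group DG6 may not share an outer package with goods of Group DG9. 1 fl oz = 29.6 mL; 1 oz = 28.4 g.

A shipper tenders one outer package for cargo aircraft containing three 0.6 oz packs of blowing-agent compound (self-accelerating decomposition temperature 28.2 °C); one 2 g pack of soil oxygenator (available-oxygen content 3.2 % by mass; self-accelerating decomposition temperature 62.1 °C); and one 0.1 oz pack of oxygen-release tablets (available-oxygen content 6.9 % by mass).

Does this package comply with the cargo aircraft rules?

Self-accelerating decomposition temperature 28.2 °C meets the Group DG9 criterion (Self-Reactive), so the blowing-agent compound is Group DG9.
With available-oxygen content 3.2 % by mass (> 3 % by mass), the soil oxygenator falls in Group DG6.
With available-oxygen content 6.9 % by mass (> 3 % by mass), the oxygen-release tablets fall in Group DG6.
Total Group DG6: 2 g + (one 0.1 oz pack = 2.84 g) = 4.84 g.
4.84 g ≤ 5 g (cargo aircraft limit, Group DG6) — within limit.
Group DG9 quantity: three 0.6 oz packs = 51.12 g.
51.12 g > 50 g (cargo aircraft limit, Group DG9) — over the limit.
Group DG6 and Group DG9 may not share an outer package.

No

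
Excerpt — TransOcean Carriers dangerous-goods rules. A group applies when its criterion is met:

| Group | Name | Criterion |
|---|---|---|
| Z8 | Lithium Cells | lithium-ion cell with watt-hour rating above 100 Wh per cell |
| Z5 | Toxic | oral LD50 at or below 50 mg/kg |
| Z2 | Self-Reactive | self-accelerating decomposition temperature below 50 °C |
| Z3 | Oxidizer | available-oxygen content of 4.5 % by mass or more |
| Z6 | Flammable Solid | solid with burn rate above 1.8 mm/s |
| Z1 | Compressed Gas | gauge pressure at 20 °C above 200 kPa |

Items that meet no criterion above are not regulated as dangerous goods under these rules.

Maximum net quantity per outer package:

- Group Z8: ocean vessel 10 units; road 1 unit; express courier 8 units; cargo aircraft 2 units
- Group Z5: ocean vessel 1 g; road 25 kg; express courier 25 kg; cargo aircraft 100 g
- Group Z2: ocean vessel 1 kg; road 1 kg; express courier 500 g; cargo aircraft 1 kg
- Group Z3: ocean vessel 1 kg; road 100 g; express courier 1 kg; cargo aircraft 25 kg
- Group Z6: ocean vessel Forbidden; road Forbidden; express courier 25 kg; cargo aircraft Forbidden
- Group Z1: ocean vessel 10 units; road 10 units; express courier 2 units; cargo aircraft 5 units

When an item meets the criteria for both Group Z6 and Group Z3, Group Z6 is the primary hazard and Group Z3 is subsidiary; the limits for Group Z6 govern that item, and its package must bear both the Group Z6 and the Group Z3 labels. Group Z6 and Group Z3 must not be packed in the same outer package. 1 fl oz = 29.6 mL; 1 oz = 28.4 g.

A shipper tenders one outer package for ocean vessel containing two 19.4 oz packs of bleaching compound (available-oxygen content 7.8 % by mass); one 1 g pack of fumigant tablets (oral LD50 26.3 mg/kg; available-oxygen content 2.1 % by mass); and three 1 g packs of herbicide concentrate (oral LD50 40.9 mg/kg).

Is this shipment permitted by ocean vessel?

No

Bleaching compound: available-oxygen content 7.8 % by mass ≥ 4.5 % by mass → Group Z3 (Oxidizer).
The fumigant tablets have oral LD50 26.3 mg/kg, which is ≤ 50 mg/kg, so they are Group Z5 (Toxic).
With oral LD50 40.9 mg/kg (≤ 50 mg/kg), the herbicide concentrate falls in Group Z5.
Total Group Z5: 1 g + (three 1 g packs = 3 g) = 4 g.
4 g exceeds the ocean vessel limit of 1 g for Group Z5.
Group Z3 quantity: two 19.4 oz packs = 1101.92 g.
1101.92 g exceeds the ocean vessel limit of 1 kg for Group Z3.
The segregation rule (Group Z6 with Group Z3) does not apply to Group Z5 with Group Z3.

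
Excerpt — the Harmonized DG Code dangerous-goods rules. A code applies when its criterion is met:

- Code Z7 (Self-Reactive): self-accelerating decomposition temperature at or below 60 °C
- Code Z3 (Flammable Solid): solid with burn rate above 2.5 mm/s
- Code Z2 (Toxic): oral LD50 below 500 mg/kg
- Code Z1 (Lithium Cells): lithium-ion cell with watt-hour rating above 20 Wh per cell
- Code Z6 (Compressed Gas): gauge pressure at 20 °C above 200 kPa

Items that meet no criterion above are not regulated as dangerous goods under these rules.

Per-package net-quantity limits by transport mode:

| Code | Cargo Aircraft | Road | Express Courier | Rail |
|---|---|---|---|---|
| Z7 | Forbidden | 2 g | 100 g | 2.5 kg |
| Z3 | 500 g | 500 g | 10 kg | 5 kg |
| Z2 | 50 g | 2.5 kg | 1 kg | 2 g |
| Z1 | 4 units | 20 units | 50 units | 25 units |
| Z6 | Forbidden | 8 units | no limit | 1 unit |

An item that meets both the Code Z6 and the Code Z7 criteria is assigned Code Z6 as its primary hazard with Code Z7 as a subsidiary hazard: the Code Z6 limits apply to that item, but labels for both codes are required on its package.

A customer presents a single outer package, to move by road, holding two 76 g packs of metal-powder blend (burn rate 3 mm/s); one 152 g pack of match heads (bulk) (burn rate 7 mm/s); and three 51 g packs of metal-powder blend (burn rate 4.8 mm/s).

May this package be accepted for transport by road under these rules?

Yes

Metal-powder blend: burn rate 3 mm/s > 2.5 mm/s → Code Z3 (Flammable Solid).
Match heads (bulk): burn rate 7 mm/s > 2.5 mm/s → Code Z3 (Flammable Solid).
With burn rate 4.8 mm/s (> 2.5 mm/s), the metal-powder blend falls in Code Z3.
Code Z3 net quantity: (two 76 g packs = 152 g) + 152 g + (three 51 g packs = 153 g) = 457 g.
457 g ≤ 500 g (road limit, Code Z3) — within limit.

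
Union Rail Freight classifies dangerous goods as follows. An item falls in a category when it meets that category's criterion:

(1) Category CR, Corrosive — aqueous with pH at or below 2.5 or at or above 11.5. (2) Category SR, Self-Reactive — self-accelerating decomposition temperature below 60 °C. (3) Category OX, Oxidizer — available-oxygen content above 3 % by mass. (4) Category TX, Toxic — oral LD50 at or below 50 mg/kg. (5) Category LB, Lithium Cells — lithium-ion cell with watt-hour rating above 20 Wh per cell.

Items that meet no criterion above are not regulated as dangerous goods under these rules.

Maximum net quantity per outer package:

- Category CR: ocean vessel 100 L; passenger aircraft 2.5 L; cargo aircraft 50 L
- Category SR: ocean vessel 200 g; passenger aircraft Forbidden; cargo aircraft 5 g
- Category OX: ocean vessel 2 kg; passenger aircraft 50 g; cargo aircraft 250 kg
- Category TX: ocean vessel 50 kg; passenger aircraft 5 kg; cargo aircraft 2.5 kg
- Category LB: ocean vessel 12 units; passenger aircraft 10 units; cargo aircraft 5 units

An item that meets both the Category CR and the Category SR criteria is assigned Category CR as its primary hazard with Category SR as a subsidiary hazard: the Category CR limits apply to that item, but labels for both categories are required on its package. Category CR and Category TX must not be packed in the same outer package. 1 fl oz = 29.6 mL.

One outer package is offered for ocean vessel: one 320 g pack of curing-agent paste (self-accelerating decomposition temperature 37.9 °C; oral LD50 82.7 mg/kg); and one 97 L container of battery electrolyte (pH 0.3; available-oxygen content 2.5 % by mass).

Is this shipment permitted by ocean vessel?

Curing-agent paste: self-accelerating decomposition temperature 37.9 °C < 60 °C → Category SR (Self-Reactive).
The battery electrolyte has pH 0.3, which is ≤ 2.5, so it is Category CR (Corrosive).
Category CR quantity: 97 L.
97 L is within the ocean vessel limit of 100 L for Category CR.
Category SR quantity: 320 g.
That exceeds the Category SR ocean vessel limit of 200 g.
The segregation rule (Category CR with Category TX) does not apply to Category CR with Category SR.

No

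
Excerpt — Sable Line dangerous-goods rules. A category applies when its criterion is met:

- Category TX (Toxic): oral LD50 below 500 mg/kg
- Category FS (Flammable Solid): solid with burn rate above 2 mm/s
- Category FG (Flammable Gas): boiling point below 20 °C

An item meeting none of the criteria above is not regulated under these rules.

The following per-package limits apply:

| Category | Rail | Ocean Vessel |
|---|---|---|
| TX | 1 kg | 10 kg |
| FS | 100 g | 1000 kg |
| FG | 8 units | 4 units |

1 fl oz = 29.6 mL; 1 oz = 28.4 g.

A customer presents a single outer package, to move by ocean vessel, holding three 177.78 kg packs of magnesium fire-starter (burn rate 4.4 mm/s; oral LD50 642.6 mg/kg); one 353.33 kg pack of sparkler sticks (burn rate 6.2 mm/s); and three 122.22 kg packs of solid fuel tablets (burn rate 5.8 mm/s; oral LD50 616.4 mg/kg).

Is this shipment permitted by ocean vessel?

Burn rate 4.4 mm/s meets the Category FS criterion (Flammable Solid), so the magnesium fire-starter is Category FS.
The sparkler sticks have burn rate 6.2 mm/s, which is > 2 mm/s, so they are Category FS (Flammable Solid).
With burn rate 5.8 mm/s (> 2 mm/s), the solid fuel tablets fall in Category FS.
Category FS net quantity: (three 177.78 kg packs = 533.34 kg) + 353.33 kg + (three 122.22 kg packs = 366.66 kg) = 1253.33 kg.
1253.33 kg exceeds the ocean vessel limit of 1000 kg for Category FS.

No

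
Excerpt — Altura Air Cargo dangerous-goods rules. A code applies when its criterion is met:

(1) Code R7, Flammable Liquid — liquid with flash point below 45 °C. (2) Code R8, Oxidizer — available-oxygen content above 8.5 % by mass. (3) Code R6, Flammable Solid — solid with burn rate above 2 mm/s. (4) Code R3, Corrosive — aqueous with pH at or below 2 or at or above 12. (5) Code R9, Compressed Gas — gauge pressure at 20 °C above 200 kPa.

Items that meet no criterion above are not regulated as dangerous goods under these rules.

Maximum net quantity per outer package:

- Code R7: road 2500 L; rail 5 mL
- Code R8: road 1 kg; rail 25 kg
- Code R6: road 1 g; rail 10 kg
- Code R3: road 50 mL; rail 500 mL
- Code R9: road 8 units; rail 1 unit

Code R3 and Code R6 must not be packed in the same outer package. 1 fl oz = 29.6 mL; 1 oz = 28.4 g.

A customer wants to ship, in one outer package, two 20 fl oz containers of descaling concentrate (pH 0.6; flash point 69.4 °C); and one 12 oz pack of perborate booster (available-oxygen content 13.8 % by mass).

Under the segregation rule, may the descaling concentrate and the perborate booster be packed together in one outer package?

Descaling concentrate: pH 0.6 ≤ 2 → Code R3 (Corrosive).
With available-oxygen content 13.8 % by mass (> 8.5 % by mass), the perborate booster falls in Code R8.
No segregation rule bars Code R3 with Code R8.

Yes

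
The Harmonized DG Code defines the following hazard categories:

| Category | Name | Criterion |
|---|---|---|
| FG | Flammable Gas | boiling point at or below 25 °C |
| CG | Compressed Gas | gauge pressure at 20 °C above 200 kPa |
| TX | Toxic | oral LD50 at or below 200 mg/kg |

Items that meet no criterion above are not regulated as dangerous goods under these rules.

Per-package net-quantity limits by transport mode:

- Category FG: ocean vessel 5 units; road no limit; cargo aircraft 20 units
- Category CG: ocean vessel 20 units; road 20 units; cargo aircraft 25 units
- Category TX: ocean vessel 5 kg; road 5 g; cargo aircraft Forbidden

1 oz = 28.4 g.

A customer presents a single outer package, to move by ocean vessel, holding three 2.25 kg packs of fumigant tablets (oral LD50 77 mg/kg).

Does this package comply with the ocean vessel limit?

With oral LD50 77 mg/kg (≤ 200 mg/kg), the fumigant tablets fall in Category TX.
Category TX quantity: three 2.25 kg packs = 6.75 kg.
6.75 kg > 5 kg (ocean vessel limit, Category TX) — over the limit.

No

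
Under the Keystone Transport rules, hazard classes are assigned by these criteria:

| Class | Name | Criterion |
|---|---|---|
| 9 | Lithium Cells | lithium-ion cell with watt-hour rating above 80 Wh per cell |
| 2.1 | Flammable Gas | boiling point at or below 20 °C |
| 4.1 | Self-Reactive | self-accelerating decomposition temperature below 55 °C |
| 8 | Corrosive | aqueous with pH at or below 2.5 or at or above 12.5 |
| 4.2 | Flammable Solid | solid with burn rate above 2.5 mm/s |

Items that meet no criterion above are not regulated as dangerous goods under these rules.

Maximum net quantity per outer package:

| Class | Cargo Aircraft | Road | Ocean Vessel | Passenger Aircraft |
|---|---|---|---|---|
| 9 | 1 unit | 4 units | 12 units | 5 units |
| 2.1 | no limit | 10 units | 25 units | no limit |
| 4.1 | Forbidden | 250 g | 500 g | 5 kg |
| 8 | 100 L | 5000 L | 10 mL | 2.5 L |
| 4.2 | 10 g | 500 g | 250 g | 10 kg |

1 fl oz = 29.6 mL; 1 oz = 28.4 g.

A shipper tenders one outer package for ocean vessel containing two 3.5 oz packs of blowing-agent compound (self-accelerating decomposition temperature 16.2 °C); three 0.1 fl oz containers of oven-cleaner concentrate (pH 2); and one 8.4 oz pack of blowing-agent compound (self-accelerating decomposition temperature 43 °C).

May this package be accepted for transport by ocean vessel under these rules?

Yes

Blowing-agent compound: self-accelerating decomposition temperature 16.2 °C < 55 °C → Class 4.1 (Self-Reactive).
Oven-cleaner concentrate: pH 2 ≤ 2.5 → Class 8 (Corrosive).
Blowing-agent compound: self-accelerating decomposition temperature 43 °C < 55 °C → Class 4.1 (Self-Reactive).
Class 4.1 net quantity: (two 3.5 oz packs = 198.8 g) + (one 8.4 oz pack = 238.56 g) = 437.36 g.
437.36 g ≤ 500 g (ocean vessel limit, Class 4.1) — within limit.
Class 8 quantity: three 0.1 fl oz containers = 8.88 mL.
8.88 mL is within the ocean vessel limit of 10 mL for Class 8.
Every hazard class is within its ocean vessel limit and no segregation rule is violated.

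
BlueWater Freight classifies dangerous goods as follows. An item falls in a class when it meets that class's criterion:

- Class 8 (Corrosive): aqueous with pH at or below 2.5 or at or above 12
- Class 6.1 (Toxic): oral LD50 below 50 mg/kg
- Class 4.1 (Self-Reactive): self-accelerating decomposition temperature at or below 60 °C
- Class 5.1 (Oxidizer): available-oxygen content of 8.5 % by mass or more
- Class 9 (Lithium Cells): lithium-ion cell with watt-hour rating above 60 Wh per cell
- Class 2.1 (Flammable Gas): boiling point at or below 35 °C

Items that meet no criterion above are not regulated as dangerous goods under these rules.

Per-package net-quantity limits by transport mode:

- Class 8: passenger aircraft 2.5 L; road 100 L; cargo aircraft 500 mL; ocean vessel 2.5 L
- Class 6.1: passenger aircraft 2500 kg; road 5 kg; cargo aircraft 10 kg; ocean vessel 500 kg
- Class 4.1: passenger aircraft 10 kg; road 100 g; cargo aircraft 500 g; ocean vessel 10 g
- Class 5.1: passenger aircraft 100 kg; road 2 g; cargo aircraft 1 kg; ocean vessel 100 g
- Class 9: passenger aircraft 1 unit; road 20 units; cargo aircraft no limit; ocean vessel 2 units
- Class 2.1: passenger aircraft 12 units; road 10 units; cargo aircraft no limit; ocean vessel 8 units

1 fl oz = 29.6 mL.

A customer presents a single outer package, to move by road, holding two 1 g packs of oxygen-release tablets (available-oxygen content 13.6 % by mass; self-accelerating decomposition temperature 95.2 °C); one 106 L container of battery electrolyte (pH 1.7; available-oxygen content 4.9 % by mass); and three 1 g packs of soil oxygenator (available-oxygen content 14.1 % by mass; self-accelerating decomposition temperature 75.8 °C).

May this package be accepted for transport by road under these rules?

The oxygen-release tablets have available-oxygen content 13.6 % by mass, which is ≥ 8.5 % by mass, so they are Class 5.1 (Oxidizer).
With pH 1.7 (≤ 2.5), the battery electrolyte falls in Class 8.
With available-oxygen content 14.1 % by mass (≥ 8.5 % by mass), the soil oxygenator falls in Class 5.1.
Total Class 5.1: (two 1 g packs = 2 g) + (three 1 g packs = 3 g) = 5 g.
That exceeds the Class 5.1 road limit of 2 g.
Class 8 quantity: 106 L.
106 L > 100 L (road limit, Class 8) — over the limit.

No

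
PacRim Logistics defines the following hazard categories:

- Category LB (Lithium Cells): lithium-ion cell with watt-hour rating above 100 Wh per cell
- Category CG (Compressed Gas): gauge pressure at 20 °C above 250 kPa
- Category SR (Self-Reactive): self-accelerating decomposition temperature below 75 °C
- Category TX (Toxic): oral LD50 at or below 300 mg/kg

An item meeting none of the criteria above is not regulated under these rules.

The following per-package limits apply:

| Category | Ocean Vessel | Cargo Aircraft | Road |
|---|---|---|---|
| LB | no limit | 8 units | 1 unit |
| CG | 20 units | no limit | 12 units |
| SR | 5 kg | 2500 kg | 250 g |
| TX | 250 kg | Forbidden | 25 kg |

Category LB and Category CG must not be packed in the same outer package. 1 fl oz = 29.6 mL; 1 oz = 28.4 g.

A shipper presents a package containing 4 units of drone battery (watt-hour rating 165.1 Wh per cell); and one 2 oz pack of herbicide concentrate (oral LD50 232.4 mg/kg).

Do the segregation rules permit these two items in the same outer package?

Yes

Watt-hour rating 165.1 Wh per cell meets the Category LB criterion (Lithium Cells), so the drone battery is Category LB.
Herbicide concentrate: oral LD50 232.4 mg/kg ≤ 300 mg/kg → Category TX (Toxic).
No segregation rule bars Category LB with Category TX.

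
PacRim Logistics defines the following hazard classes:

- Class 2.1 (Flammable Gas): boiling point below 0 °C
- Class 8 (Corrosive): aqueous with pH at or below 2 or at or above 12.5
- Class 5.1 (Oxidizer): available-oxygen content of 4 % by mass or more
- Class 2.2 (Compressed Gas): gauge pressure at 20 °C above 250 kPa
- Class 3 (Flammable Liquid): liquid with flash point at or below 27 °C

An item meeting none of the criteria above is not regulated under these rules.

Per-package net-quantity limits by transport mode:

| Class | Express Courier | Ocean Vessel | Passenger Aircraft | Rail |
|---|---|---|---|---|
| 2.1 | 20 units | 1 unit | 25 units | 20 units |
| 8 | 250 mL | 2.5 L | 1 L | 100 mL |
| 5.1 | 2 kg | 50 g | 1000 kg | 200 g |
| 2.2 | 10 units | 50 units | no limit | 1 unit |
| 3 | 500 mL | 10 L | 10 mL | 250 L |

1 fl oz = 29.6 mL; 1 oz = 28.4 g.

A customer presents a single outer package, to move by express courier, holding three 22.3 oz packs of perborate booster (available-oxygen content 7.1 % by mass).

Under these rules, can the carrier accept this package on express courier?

Yes

The perborate booster has available-oxygen content 7.1 % by mass, which is ≥ 4 % by mass, so it is Class 5.1 (Oxidizer).
Class 5.1 quantity: three 22.3 oz packs = 1899.96 g.
1899.96 g ≤ 2 kg (express courier limit, Class 5.1) — within limit.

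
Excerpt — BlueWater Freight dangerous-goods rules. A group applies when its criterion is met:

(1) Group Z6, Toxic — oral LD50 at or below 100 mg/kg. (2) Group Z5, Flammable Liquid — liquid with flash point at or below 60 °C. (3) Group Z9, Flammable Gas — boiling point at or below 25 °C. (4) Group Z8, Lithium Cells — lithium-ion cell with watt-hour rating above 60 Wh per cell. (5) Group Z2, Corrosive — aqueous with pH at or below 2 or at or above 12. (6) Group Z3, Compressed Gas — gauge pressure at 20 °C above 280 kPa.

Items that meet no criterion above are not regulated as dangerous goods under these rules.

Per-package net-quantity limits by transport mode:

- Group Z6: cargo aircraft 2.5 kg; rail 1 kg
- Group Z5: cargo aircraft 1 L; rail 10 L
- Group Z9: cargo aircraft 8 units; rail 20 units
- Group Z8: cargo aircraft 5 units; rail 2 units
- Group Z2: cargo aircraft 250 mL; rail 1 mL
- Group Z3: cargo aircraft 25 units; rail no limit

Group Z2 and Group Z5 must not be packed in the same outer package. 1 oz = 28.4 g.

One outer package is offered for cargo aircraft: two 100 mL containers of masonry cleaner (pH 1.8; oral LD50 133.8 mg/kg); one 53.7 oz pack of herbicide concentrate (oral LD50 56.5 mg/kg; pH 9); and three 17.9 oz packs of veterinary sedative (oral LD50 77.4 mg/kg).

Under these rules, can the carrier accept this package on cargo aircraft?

pH 1.8 meets the Group Z2 criterion (Corrosive), so the masonry cleaner is Group Z2.
Herbicide concentrate: oral LD50 56.5 mg/kg ≤ 100 mg/kg → Group Z6 (Toxic).
Oral LD50 77.4 mg/kg meets the Group Z6 criterion (Toxic), so the veterinary sedative is Group Z6.
Group Z6 net quantity: (one 53.7 oz pack = 1525.08 g) + (three 17.9 oz packs = 1525.08 g) = 3050.16 g.
3050.16 g > 2.5 kg (cargo aircraft limit, Group Z6) — over the limit.
Group Z2 quantity: two 100 mL containers = 200 mL.
That is within the Group Z2 cargo aircraft limit of 250 mL.
The segregation rule (Group Z2 with Group Z5) does not apply to Group Z6 with Group Z2.

No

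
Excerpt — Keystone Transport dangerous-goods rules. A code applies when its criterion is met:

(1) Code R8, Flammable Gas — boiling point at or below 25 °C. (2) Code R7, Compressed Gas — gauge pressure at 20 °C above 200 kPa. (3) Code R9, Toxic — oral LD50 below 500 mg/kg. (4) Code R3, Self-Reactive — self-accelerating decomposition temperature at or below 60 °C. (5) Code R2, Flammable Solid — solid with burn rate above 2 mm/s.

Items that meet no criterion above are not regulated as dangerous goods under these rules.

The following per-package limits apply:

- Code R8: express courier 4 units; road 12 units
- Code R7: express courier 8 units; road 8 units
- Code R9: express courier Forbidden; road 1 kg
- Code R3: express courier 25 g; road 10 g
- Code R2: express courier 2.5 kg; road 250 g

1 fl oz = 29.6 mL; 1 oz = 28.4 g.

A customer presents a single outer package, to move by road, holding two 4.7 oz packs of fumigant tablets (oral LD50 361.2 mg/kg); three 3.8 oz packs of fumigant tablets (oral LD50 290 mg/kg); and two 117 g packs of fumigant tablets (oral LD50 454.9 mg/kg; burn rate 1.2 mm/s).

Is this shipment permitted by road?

Yes

Oral LD50 361.2 mg/kg meets the Code R9 criterion (Toxic), so the fumigant tablets are Code R9.
Oral LD50 290 mg/kg meets the Code R9 criterion (Toxic), so the fumigant tablets are Code R9.
With oral LD50 454.9 mg/kg (< 500 mg/kg), the fumigant tablets fall in Code R9.
Code R9 net quantity: (two 4.7 oz packs = 266.96 g) + (three 3.8 oz packs = 323.76 g) + (two 117 g packs = 234 g) = 824.72 g.
824.72 g is within the road limit of 1 kg for Code R9.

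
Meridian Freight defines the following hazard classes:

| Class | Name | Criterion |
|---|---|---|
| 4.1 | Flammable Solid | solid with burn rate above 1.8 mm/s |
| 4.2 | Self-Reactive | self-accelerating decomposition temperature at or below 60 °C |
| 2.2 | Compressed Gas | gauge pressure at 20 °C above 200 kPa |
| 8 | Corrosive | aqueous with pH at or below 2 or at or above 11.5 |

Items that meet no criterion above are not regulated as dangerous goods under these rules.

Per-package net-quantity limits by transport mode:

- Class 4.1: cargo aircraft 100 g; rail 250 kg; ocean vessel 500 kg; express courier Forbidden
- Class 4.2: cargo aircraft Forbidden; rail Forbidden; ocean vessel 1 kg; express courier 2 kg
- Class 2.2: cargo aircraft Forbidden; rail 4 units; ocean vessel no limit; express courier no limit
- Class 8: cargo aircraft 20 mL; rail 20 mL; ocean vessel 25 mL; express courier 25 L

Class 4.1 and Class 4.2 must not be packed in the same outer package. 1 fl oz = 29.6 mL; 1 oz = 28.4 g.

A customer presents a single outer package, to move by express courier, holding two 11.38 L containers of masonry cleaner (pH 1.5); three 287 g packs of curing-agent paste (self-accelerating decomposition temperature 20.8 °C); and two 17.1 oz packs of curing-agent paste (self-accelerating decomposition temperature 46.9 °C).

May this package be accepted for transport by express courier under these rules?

With pH 1.5 (≤ 2), the masonry cleaner falls in Class 8.
Curing-agent paste: self-accelerating decomposition temperature 20.8 °C ≤ 60 °C → Class 4.2 (Self-Reactive).
With self-accelerating decomposition temperature 46.9 °C (≤ 60 °C), the curing-agent paste falls in Class 4.2.
Total Class 4.2: (three 287 g packs = 861 g) + (two 17.1 oz packs = 971.28 g) = 1832.28 g.
That is within the Class 4.2 express courier limit of 2 kg.
Class 8 quantity: two 11.38 L containers = 22.76 L.
22.76 L is within the express courier limit of 25 L for Class 8.
The segregation rule (Class 4.1 with Class 4.2) does not apply to Class 4.2 with Class 8.
Every hazard class is within its express courier limit and no segregation rule is violated.

Yes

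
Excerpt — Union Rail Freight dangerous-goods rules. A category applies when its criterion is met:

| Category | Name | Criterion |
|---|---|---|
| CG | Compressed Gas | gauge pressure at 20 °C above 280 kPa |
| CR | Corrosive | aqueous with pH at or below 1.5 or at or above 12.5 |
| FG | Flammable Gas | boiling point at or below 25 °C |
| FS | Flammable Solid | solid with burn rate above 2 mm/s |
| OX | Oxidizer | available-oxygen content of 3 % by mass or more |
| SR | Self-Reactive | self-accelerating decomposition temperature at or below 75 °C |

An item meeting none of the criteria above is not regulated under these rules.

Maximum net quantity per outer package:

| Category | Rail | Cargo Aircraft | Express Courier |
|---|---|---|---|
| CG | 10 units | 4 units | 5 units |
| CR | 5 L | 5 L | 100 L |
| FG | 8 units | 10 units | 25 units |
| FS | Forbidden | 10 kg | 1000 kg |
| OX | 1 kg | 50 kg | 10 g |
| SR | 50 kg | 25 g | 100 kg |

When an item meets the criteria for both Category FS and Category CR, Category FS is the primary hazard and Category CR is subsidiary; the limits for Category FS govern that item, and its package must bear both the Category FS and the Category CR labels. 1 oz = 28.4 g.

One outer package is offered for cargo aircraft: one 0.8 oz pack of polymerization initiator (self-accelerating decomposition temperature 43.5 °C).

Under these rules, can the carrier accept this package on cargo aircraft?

Yes

Self-accelerating decomposition temperature 43.5 °C meets the Category SR criterion (Self-Reactive), so the polymerization initiator is Category SR.
Category SR quantity: one 0.8 oz pack = 22.72 g.
22.72 g ≤ 25 g (cargo aircraft limit, Category SR) — within limit.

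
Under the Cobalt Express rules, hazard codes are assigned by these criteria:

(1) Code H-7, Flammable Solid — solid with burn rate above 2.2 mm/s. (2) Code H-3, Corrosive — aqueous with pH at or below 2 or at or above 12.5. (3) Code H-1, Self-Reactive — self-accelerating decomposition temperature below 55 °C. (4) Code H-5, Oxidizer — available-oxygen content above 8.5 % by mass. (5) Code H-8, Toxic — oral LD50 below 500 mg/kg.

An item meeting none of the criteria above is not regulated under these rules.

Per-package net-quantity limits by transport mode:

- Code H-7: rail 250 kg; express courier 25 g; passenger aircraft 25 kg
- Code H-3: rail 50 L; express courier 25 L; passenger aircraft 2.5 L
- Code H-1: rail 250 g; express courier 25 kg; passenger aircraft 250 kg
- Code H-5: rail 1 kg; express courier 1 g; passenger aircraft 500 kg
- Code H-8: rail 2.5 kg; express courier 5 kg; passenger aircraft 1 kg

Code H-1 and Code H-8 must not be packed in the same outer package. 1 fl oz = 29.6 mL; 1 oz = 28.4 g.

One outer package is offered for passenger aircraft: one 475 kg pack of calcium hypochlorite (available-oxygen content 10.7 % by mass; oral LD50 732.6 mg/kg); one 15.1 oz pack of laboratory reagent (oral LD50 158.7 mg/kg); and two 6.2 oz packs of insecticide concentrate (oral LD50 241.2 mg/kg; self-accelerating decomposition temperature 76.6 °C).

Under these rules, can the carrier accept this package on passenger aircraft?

Calcium hypochlorite: available-oxygen content 10.7 % by mass > 8.5 % by mass → Code H-5 (Oxidizer).
Oral LD50 158.7 mg/kg meets the Code H-8 criterion (Toxic), so the laboratory reagent is Code H-8.
Oral LD50 241.2 mg/kg meets the Code H-8 criterion (Toxic), so the insecticide concentrate is Code H-8.
Code H-8 net quantity: (one 15.1 oz pack = 428.84 g) + (two 6.2 oz packs = 352.16 g) = 781 g.
That is within the Code H-8 passenger aircraft limit of 1 kg.
Code H-5 quantity: 475 kg.
475 kg ≤ 500 kg (passenger aircraft limit, Code H-5) — within limit.
The segregation rule (Code H-1 with Code H-8) does not apply to Code H-8 with Code H-5.
Every hazard code is within its passenger aircraft limit and no segregation rule is violated.

Yes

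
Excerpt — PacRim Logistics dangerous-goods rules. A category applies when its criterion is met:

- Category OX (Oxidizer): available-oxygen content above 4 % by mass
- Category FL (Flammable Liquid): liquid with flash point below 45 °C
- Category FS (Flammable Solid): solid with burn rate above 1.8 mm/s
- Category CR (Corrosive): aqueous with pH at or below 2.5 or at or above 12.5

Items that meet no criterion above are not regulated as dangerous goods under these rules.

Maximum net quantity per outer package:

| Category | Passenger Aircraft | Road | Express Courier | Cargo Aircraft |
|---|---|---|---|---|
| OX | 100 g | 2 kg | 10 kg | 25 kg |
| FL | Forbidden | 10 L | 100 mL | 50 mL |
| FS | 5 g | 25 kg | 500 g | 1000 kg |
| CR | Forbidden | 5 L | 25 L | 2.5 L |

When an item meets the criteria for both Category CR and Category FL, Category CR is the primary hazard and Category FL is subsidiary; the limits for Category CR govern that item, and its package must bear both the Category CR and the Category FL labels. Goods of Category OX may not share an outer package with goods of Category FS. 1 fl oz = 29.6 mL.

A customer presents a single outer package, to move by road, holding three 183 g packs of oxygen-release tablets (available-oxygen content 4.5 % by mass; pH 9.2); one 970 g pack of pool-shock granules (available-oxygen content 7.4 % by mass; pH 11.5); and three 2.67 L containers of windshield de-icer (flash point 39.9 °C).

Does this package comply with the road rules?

Yes

The oxygen-release tablets have available-oxygen content 4.5 % by mass, which is > 4 % by mass, so they are Category OX (Oxidizer).
Available-oxygen content 7.4 % by mass meets the Category OX criterion (Oxidizer), so the pool-shock granules are Category OX.
With flash point 39.9 °C (< 45 °C), the windshield de-icer falls in Category FL.
Total Category OX: (three 183 g packs = 549 g) + 970 g = 1.519 kg.
That is within the Category OX road limit of 2 kg.
Category FL quantity: three 2.67 L containers = 8.01 L.
8.01 L is within the road limit of 10 L for Category FL.
The segregation rule (Category OX with Category FS) does not apply to Category OX with Category FL.
Every hazard category is within its road limit and no segregation rule is violated.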